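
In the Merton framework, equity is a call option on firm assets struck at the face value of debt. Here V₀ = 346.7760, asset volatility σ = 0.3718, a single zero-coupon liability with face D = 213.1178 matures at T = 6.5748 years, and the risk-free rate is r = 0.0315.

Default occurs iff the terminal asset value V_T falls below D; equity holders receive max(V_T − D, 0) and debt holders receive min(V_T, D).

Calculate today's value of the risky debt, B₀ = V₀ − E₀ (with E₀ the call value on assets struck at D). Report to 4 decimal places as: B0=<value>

B0=143.4047

Equity is a call on the firm's assets struck at D = 213.1178:
d₁ = [ln(V₀/D) + (r + σ²/2)T] / (σ√T)
   = [ln(346.7760/213.1178) + (0.0315 + 0.5·0.3718²)·6.5748] / (0.3718·√6.5748)
   = [0.486834 + 0.661541] / 0.953346 = 1.204573
d₂ = d₁ − σ√T = 1.204573 − 0.953346 = 0.251226
N(d₁) = 0.885816,  N(d₂) = 0.599180,  e^(−rT) = 0.812933
E₀ = V₀·N(d₁) − D·e^(−rT)·N(d₂)
   = 346.7760·0.885816 − 213.1178·0.812933·0.599180 = 203.371323
B₀ = V₀ − E₀ = 346.7760 − 203.371323 = 143.404677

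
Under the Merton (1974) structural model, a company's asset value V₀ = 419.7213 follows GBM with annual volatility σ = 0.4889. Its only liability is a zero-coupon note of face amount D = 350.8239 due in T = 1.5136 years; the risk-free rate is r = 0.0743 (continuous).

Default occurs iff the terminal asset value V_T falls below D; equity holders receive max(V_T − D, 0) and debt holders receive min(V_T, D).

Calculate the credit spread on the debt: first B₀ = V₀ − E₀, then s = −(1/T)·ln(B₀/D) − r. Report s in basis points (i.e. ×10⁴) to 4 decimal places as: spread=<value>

Equity is a call on the firm's assets struck at D = 350.8239:
d₁ = [ln(V₀/D) + (r + σ²/2)T] / (σ√T)
   = [ln(419.7213/350.8239) + (0.0743 + 0.5·0.4889²)·1.5136] / (0.4889·√1.5136)
   = [0.179307 + 0.293353] / 0.601486 = 0.785820
d₂ = d₁ − σ√T = 0.785820 − 0.601486 = 0.184334
N(d₁) = 0.784014,  N(d₂) = 0.573124,  e^(−rT) = 0.893633
E₀ = V₀·N(d₁) − D·e^(−rT)·N(d₂)
   = 419.7213·0.784014 − 350.8239·0.893633·0.573124 = 149.388317
B₀ = V₀ − E₀ = 419.7213 − 149.388317 = 270.332983
spread = −(1/T)·ln(B₀/D) − r = −(1/1.5136)·ln(270.332983/350.8239) − 0.0743 = 0.09789207
in basis points: 0.09789207 × 10⁴ = 978.9207 bp

spread=978.9207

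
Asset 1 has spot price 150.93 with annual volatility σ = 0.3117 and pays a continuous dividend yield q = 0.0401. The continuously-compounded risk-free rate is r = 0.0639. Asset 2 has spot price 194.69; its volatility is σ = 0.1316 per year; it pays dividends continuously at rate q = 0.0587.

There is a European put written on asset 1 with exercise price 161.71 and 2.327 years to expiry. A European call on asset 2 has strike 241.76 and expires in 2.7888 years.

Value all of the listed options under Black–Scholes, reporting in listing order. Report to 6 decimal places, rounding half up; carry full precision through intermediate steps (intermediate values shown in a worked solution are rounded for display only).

[asset 1 put K=161.71]
σ√T = 0.3117·√2.327 = 0.475483
d₁ = (ln(S/K) + (r−q+σ²/2)T) / (σ√T) = (ln(150.93/161.71) + (0.0639−0.0401+0.3117²/2)·2.327) / 0.475483 = (-0.068988 + 0.168425) / 0.475483 = 0.209127
d₂ = d₁ − σ√T = 0.209127 − 0.475483 = -0.266356
e^{−rT} = 0.861832
e^{−qT} = 0.910909
N(−d₁) = 0.417175,  N(−d₂) = 0.605018
price = K·e^{−rT}·N(−d₂) − S·e^{−qT}·N(−d₁) = 84.319366 − 57.354607 = 26.964759
[asset 2 call K=241.76]
σ√T = 0.1316·√2.7888 = 0.219768
d₁ = (ln(S/K) + (r−q+σ²/2)T) / (σ√T) = (ln(194.69/241.76) + (0.0639−0.0587+0.1316²/2)·2.7888) / 0.219768 = (-0.216537 + 0.038651) / 0.219768 = -0.809427
d₂ = d₁ − σ√T = -0.809427 − 0.219768 = -1.029195
e^{−rT} = 0.836771
e^{−qT} = 0.848995
N(d₁) = 0.209135,  N(d₂) = 0.151694
price = S·e^{−qT}·N(d₁) − K·e^{−rT}·N(d₂) = 34.568047 − 30.687377 = 3.880670

price(asset 1 put K=161.71) = 26.964759
price(asset 2 call K=241.76) = 3.880670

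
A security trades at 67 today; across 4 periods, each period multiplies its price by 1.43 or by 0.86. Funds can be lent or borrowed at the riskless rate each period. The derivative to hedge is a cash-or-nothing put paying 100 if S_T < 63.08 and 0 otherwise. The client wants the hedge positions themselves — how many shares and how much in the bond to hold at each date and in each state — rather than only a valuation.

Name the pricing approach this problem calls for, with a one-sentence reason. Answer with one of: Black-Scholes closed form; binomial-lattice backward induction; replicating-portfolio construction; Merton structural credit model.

framework: replicating-portfolio construction

Key observation: since the answer must list Δ and B at each node of the 1.43/0.86 lattice on 67, the replicating-portfolio method — solving the two-state system at every node — is the one that applies.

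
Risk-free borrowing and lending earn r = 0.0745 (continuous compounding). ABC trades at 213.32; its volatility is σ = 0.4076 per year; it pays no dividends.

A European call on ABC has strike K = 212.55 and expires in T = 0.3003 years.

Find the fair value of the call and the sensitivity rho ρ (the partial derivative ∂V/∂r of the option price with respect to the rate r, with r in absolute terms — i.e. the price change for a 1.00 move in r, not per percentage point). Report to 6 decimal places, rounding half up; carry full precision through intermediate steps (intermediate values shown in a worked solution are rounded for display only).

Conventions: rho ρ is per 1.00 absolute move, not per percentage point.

σ√T = 0.4076·√0.3003 = 0.223363
d₁ = (ln(S/K) + (r+σ²/2)T) / (σ√T) = (ln(213.32/212.55) + (0.0745+0.4076²/2)·0.3003) / 0.223363 = (0.003616 + 0.047318) / 0.223363 = 0.228032
d₂ = d₁ − σ√T = 0.228032 − 0.223363 = 0.004669
e^{−rT} = 0.977876
N(d₁) = 0.590189,  N(d₂) = 0.501863
Call price V = S·N(d₁) − K·e^{−rT}·N(d₂) = 125.899216 − 104.310931 = 21.588285
ρ = K·T·e^{−rT}·N(d₂) = 31.324573

price = 21.588285
ρ = 31.324573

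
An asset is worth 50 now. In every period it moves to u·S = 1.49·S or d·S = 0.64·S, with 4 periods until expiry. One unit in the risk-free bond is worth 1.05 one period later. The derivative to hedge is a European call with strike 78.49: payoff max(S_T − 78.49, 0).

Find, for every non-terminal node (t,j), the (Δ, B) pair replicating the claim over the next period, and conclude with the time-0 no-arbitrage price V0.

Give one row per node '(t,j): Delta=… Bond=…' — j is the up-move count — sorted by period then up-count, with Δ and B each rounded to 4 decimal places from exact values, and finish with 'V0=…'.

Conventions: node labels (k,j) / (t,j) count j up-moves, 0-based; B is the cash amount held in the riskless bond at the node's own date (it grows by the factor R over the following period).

(0,0): Delta=0.5217 Bond=-13.3714
(1,0): Delta=0.2123 Bond=-4.1410
(1,1): Delta=0.6642 Bond=-24.6633
(2,0): Delta=0.0000 Bond=0.0000
(2,1): Delta=0.3102 Bond=-9.0143
(2,2): Delta=0.8275 Bond=-44.0139
(3,0): Delta=0.0000 Bond=0.0000
(3,1): Delta=0.0000 Bond=0.0000
(3,2): Delta=0.4532 Bond=-19.6226
(3,3): Delta=1.0000 Bond=-74.7524
V0=12.7112

The replicating-portfolio and risk-neutral prices coincide; use p* = (1.05−0.64)/(1.49−0.64) = 0.4824 for the latter.
Payoffs at expiry: V(4,0)=0.0000, V(4,1)=0.0000, V(4,2)=0.0000, V(4,3)=27.3644, V(4,4)=167.9522
Node (3,0) S=13.1072: V=(p*·0.0000+(1−p*)·0.0000)/1.05=0.0000; Δ=(0.0000−0.0000)/(19.5297−8.3886)=0.0000; B=V−Δ·S=0.0000
Node (3,1) S=30.5152: V=(p*·0.0000+(1−p*)·0.0000)/1.05=0.0000; Δ=(0.0000−0.0000)/(45.4676−19.5297)=0.0000; B=V−Δ·S=0.0000
Node (3,2) S=71.0432: V=(p*·27.3644+(1−p*)·0.0000)/1.05=12.5707; Δ=(27.3644−0.0000)/(105.8544−45.4676)=0.4532; B=V−Δ·S=-19.6226
Node (3,3) S=165.3974: V=(p*·167.9522+(1−p*)·27.3644)/1.05=90.6451; Δ=(167.9522−27.3644)/(246.4422−105.8544)=1.0000; B=V−Δ·S=-74.7524
Node (2,0) S=20.4800: V=(p*·0.0000+(1−p*)·0.0000)/1.05=0.0000; Δ=(0.0000−0.0000)/(30.5152−13.1072)=0.0000; B=V−Δ·S=0.0000
Node (2,1) S=47.6800: V=(p*·12.5707+(1−p*)·0.0000)/1.05=5.7748; Δ=(12.5707−0.0000)/(71.0432−30.5152)=0.3102; B=V−Δ·S=-9.0143
Node (2,2) S=111.0050: V=(p*·90.6451+(1−p*)·12.5707)/1.05=47.8382; Δ=(90.6451−12.5707)/(165.3974−71.0432)=0.8275; B=V−Δ·S=-44.0139
Node (1,0) S=32.0000: V=(p*·5.7748+(1−p*)·0.0000)/1.05=2.6528; Δ=(5.7748−0.0000)/(47.6800−20.4800)=0.2123; B=V−Δ·S=-4.1410
Node (1,1) S=74.5000: V=(p*·47.8382+(1−p*)·5.7748)/1.05=24.8231; Δ=(47.8382−5.7748)/(111.0050−47.6800)=0.6642; B=V−Δ·S=-24.6633
Node (0,0) S=50.0000: V=(p*·24.8231+(1−p*)·2.6528)/1.05=12.7112; Δ=(24.8231−2.6528)/(74.5000−32.0000)=0.5217; B=V−Δ·S=-13.3714
As a check, the time-0 holding Δ(0,0)·S0 + B(0,0) comes to 12.7112 — exactly V0.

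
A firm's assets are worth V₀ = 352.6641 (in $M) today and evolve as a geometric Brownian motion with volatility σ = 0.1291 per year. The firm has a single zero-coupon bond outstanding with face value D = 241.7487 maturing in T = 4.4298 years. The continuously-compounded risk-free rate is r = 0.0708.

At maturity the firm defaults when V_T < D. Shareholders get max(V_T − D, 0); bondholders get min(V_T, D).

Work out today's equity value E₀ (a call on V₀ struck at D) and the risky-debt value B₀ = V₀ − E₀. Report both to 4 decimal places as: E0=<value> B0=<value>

With assets at 352.6641 and a single debt payment of 241.7487 at 4.4298 years:
d₁ = [ln(V₀/D) + (r + σ²/2)T] / (σ√T)
   = [ln(352.6641/241.7487) + (0.0708 + 0.5·0.1291²)·4.4298] / (0.1291·√4.4298)
   = [0.377617 + 0.350545] / 0.271718 = 2.679847
d₂ = d₁ − σ√T = 2.679847 − 0.271718 = 2.408129
N(d₁) = 0.996317,  N(d₂) = 0.991983,  e^(−rT) = 0.730789
E₀ = V₀·N(d₁) − D·e^(−rT)·N(d₂)
   = 352.6641·0.996317 − 241.7487·0.730789·0.991983 = 176.114291
B₀ = V₀ − E₀ = 352.6641 − 176.114291 = 176.549809

E0=176.1143 B0=176.5498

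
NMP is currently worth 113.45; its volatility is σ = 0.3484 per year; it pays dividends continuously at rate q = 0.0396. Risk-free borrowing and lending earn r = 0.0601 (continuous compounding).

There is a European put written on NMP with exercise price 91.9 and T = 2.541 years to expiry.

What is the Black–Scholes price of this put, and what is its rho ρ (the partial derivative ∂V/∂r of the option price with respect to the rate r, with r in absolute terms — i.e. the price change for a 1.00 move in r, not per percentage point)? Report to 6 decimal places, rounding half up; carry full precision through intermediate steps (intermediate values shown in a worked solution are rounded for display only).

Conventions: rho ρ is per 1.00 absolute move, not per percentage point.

price = 10.105969
ρ = -84.694107

σ√T = 0.3484·√2.541 = 0.555368
d₁ = (ln(S/K) + (r−q+σ²/2)T) / (σ√T) = (ln(113.45/91.9) + (0.0601−0.0396+0.3484²/2)·2.541) / 0.555368 = (0.210661 + 0.206307) / 0.555368 = 0.750797
d₂ = d₁ − σ√T = 0.750797 − 0.555368 = 0.195429
e^{−rT} = 0.858375
e^{−qT} = 0.904273
N(−d₁) = 0.226387,  N(−d₂) = 0.422528
Put price V = K·e^{−rT}·N(−d₂) − S·e^{−qT}·N(−d₁) = 33.331014 − 23.225045 = 10.105969
ρ = −K·T·e^{−rT}·N(−d₂) = -84.694107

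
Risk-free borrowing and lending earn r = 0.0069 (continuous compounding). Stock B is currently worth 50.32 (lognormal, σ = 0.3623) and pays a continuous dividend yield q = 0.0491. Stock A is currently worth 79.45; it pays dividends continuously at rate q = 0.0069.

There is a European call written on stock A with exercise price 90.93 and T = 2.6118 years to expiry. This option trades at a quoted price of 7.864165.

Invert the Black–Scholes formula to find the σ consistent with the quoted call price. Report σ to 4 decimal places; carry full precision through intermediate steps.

sigma = 0.2375

At σ = 0.2375 the Black–Scholes value reproduces the quote:
σ√T = 0.2375·√2.6118 = 0.383825
d₁ = (ln(S/K) + (r−q+σ²/2)T) / (σ√T) = (ln(79.45/90.93) + (0.0069−0.0069+0.2375²/2)·2.6118) / 0.383825 = (-0.134962 + 0.073661) / 0.383825 = -0.159711
d₂ = d₁ − σ√T = -0.159711 − 0.383825 = -0.543536
e^{−rT} = 0.982140
e^{−qT} = 0.982140
N(d₁) = 0.436554,  N(d₂) = 0.293380
V = S·e^{−qT}·N(d₁) − K·e^{−rT}·N(d₂) = 34.064780 − 26.200615 = 7.864165 (equal to the quote); since ∂V/∂σ > 0 for all σ, the implied volatility is unique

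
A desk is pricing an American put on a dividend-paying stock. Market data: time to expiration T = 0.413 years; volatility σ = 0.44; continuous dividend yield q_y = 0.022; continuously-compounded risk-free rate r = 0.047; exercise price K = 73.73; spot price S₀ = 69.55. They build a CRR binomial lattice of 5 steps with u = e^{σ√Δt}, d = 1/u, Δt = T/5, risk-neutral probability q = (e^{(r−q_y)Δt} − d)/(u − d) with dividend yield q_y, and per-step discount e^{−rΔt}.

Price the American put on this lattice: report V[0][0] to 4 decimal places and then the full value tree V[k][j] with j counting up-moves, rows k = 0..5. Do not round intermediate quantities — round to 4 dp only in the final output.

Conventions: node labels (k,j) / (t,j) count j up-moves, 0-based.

price = 10.0706
tree:
10.0706
14.4828 5.3070
19.9715 8.5728 1.7635
26.1375 13.3625 3.3823 0.0000
31.7909 19.7220 6.4870 0.0000 0.0000
36.7728 26.1375 12.4417 0.0000 0.0000 0.0000

Δt=0.08260  u=1.13480  d=0.88121  q=0.47658  discount=0.99613
step 5 (expiry): payoffs max(K−S,0) = 36.7728 26.1375 12.4417 0.0000 0.0000 0.0000
k=4: (k=4,j=0): S=41.9391, K−S=31.7909, hold=31.5814 ⇒ V=31.7909 exercise | (k=4,j=1): S=54.0080, K−S=19.7220, hold=19.5344 ⇒ V=19.7220 exercise | (k=4,j=2): S=69.5500, K−S=4.1800, hold=6.4870 ⇒ V=6.4870 continue | (k=4,j=3): S=89.5646, K−S=0.0000, hold=0.0000 ⇒ V=0.0000 continue | (k=4,j=4): S=115.3388, K−S=0.0000, hold=0.0000 ⇒ V=0.0000 continue
k=3: (k=3,j=0): S=47.5925, K−S=26.1375, hold=25.9382 ⇒ V=26.1375 exercise | (k=3,j=1): S=61.2883, K−S=12.4417, hold=13.3625 ⇒ V=13.3625 continue | (k=3,j=2): S=78.9254, K−S=0.0000, hold=3.3823 ⇒ V=3.3823 continue | (k=3,j=3): S=101.6379, K−S=0.0000, hold=0.0000 ⇒ V=0.0000 continue
k=2: (k=2,j=0): S=54.0080, K−S=19.7220, hold=19.9715 ⇒ V=19.9715 continue | (k=2,j=1): S=69.5500, K−S=4.1800, hold=8.5728 ⇒ V=8.5728 continue | (k=2,j=2): S=89.5646, K−S=0.0000, hold=1.7635 ⇒ V=1.7635 continue
k=1: (k=1,j=0): S=61.2883, K−S=12.4417, hold=14.4828 ⇒ V=14.4828 continue | (k=1,j=1): S=78.9254, K−S=0.0000, hold=5.3070 ⇒ V=5.3070 continue
k=0: (k=0,j=0): S=69.5500, K−S=4.1800, hold=10.0706 ⇒ V=10.0706 continue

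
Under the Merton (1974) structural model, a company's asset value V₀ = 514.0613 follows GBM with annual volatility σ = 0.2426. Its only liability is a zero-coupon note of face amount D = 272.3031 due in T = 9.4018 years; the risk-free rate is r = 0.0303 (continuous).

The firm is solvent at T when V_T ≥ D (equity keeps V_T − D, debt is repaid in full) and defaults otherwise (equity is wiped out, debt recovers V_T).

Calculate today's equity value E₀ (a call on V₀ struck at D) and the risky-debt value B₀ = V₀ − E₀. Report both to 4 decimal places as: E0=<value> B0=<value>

E0=321.2248 B0=192.8365

Apply the equity-as-call identities (strike 272.3031, horizon 9.4018 years):
d₁ = [ln(V₀/D) + (r + σ²/2)T] / (σ√T)
   = [ln(514.0613/272.3031) + (0.0303 + 0.5·0.2426²)·9.4018] / (0.2426·√9.4018)
   = [0.635427 + 0.561545] / 0.743869 = 1.609117
d₂ = d₁ − σ√T = 1.609117 − 0.743869 = 0.865248
N(d₁) = 0.946205,  N(d₂) = 0.806549,  e^(−rT) = 0.752109
E₀ = V₀·N(d₁) − D·e^(−rT)·N(d₂)
   = 514.0613·0.946205 − 272.3031·0.752109·0.806549 = 321.224782
B₀ = V₀ − E₀ = 514.0613 − 321.224782 = 192.836518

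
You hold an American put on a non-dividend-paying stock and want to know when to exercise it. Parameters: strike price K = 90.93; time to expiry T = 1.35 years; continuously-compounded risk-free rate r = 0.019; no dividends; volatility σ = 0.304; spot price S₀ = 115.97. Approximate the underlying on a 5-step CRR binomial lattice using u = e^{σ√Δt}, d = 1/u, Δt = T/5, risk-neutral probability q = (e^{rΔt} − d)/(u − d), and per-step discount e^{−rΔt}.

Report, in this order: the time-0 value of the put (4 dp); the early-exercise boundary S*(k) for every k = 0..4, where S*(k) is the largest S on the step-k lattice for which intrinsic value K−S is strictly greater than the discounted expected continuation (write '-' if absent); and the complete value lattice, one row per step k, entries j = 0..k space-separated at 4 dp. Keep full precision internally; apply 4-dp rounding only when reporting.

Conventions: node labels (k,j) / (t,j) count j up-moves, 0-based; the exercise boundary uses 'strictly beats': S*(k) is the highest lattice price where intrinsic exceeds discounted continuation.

price = 4.7583
boundary = - - - - 61.6504
tree:
4.7583
7.8883 1.3749
12.7475 2.6415 0.0000
19.8653 5.0747 0.0000 0.0000
29.2796 9.7492 0.0000 0.0000 0.0000
38.2879 18.7298 0.0000 0.0000 0.0000 0.0000

params: Δt=0.27000 u=1.17112 d=0.85388 q=0.47680 e^(-rΔt)=0.99488
t_5 payoffs: 38.2879 18.7298 0.0000 0.0000 0.0000 0.0000
t_4: node(4,0) S=61.6504 payoff=29.2796 vs cont=28.8143 → 29.2796 [stop]  node(4,1) S=84.5553 payoff=6.3747 vs cont=9.7492 → 9.7492 [wait]  node(4,2) S=115.9700 payoff=0.0000 vs cont=0.0000 → 0.0000 [wait]  node(4,3) S=159.0562 payoff=0.0000 vs cont=0.0000 → 0.0000 [wait]  node(4,4) S=218.1502 payoff=0.0000 vs cont=0.0000 → 0.0000 [wait]  ⇒ S*(4)=61.6504
t_3: node(3,0) S=72.2002 payoff=18.7298 vs cont=19.8653 → 19.8653 [wait]  node(3,1) S=99.0246 payoff=0.0000 vs cont=5.0747 → 5.0747 [wait]  node(3,2) S=135.8151 payoff=0.0000 vs cont=0.0000 → 0.0000 [wait]  node(3,3) S=186.2744 payoff=0.0000 vs cont=0.0000 → 0.0000 [wait]  ⇒ S*(3)=-
t_2: node(2,0) S=84.5553 payoff=6.3747 vs cont=12.7475 → 12.7475 [wait]  node(2,1) S=115.9700 payoff=0.0000 vs cont=2.6415 → 2.6415 [wait]  node(2,2) S=159.0562 payoff=0.0000 vs cont=0.0000 → 0.0000 [wait]  ⇒ S*(2)=-
t_1: node(1,0) S=99.0246 payoff=0.0000 vs cont=7.8883 → 7.8883 [wait]  node(1,1) S=135.8151 payoff=0.0000 vs cont=1.3749 → 1.3749 [wait]  ⇒ S*(1)=-
t_0: node(0,0) S=115.9700 payoff=0.0000 vs cont=4.7583 → 4.7583 [wait]  ⇒ S*(0)=-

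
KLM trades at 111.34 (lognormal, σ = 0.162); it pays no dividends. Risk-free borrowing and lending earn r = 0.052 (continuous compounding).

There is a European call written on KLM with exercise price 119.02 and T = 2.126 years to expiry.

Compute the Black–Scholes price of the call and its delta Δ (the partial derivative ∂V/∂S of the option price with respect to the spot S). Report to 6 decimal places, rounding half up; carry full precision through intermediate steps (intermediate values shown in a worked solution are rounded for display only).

price = 12.806578
Δ = 0.619337

σ√T = 0.162·√2.126 = 0.236209
d₁ = (ln(S/K) + (r+σ²/2)T) / (σ√T) = (ln(111.34/119.02) + (0.052+0.162²/2)·2.126) / 0.236209 = (-0.066703 + 0.138449) / 0.236209 = 0.303741
d₂ = d₁ − σ√T = 0.303741 − 0.236209 = 0.067532
e^{−rT} = 0.895340
N(d₁) = 0.619337,  N(d₂) = 0.526921
Call price V = S·N(d₁) − K·e^{−rT}·N(d₂) = 68.957028 − 56.150450 = 12.806578
Δ = N(d₁) = 0.619337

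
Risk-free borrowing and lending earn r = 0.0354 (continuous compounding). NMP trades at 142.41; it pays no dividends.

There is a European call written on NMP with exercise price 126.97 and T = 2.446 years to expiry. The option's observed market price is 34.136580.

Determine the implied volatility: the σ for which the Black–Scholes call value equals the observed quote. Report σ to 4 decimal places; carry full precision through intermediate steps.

At σ = 0.2285 the Black–Scholes value reproduces the quote:
σ√T = 0.2285·√2.446 = 0.357367
d₁ = (ln(S/K) + (r+σ²/2)T) / (σ√T) = (ln(142.41/126.97) + (0.0354+0.2285²/2)·2.446) / 0.357367 = (0.114759 + 0.150444) / 0.357367 = 0.742104
d₂ = d₁ − σ√T = 0.742104 − 0.357367 = 0.384737
e^{−rT} = 0.917054
N(d₁) = 0.770988,  N(d₂) = 0.649784
V = S·N(d₁) − K·e^{−rT}·N(d₂) = 109.796365 − 75.659785 = 34.136580 (the observed quote) — the price is monotone increasing in volatility, hence this σ is the only solution

sigma = 0.2285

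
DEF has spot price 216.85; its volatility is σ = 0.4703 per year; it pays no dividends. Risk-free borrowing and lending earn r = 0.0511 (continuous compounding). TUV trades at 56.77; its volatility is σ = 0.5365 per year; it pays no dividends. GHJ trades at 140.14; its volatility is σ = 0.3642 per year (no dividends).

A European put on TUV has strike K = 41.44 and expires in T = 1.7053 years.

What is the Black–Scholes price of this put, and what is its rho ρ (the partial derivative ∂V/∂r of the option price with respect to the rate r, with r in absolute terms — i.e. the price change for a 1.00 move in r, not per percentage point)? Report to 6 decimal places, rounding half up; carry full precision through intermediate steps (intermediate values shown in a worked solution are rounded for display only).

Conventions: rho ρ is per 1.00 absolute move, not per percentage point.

price = 5.543268
ρ = -26.661380

σ√T = 0.5365·√1.7053 = 0.700600
d₁ = (ln(S/K) + (r+σ²/2)T) / (σ√T) = (ln(56.77/41.44) + (0.0511+0.5365²/2)·1.7053) / 0.700600 = (0.314761 + 0.332561) / 0.700600 = 0.923954
d₂ = d₁ − σ√T = 0.923954 − 0.700600 = 0.223354
e^{−rT} = 0.916548
N(−d₁) = 0.177755,  N(−d₂) = 0.411630
Put price V = K·e^{−rT}·N(−d₂) − S·N(−d₁) = 15.634422 − 10.091153 = 5.543268
ρ = −K·T·e^{−rT}·N(−d₂) = -26.661380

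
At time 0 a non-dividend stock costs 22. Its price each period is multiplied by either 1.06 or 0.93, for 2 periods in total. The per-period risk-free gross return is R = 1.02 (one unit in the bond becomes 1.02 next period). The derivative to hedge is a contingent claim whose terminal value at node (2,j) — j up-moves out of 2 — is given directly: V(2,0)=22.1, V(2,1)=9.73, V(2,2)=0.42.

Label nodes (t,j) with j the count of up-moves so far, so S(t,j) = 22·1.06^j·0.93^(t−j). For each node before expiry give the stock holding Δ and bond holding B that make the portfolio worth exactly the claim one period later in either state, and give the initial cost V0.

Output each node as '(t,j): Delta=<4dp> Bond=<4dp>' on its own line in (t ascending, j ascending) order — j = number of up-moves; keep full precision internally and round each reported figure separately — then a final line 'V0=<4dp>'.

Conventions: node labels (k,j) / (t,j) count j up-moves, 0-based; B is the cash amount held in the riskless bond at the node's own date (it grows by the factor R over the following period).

The replicating-portfolio and risk-neutral prices coincide; use p* = (1.02−0.93)/(1.06−0.93) = 0.6923 for the latter.
Expiry values: V(2,0)=22.1000, V(2,1)=9.7300, V(2,2)=0.4200
(1,0): S=20.4600. Δ = (V_up−V_dn)/(S_up−S_dn) = (9.7300−22.1000)/(21.6876−19.0278) = -4.6507. V = [p*·9.7300 + (1−p*)·22.1000]/1.02 = 13.2707. B = V − Δ·S = 108.4246.
(1,1): S=23.3200. Δ = (V_up−V_dn)/(S_up−S_dn) = (0.4200−9.7300)/(24.7192−21.6876) = -3.0710. V = [p*·0.4200 + (1−p*)·9.7300]/1.02 = 3.2202. B = V − Δ·S = 74.8356.
(0,0): S=22.0000. Δ = (V_up−V_dn)/(S_up−S_dn) = (3.2202−13.2707)/(23.3200−20.4600) = -3.5142. V = [p*·3.2202 + (1−p*)·13.2707]/1.02 = 6.1889. B = V − Δ·S = 83.5007.
Verification: the root portfolio costs Δ(0,0)·S0 + B(0,0) = 6.1889, matching V0.

(0,0): Delta=-3.5142 Bond=83.5007
(1,0): Delta=-4.6507 Bond=108.4246
(1,1): Delta=-3.0710 Bond=74.8356
V0=6.1889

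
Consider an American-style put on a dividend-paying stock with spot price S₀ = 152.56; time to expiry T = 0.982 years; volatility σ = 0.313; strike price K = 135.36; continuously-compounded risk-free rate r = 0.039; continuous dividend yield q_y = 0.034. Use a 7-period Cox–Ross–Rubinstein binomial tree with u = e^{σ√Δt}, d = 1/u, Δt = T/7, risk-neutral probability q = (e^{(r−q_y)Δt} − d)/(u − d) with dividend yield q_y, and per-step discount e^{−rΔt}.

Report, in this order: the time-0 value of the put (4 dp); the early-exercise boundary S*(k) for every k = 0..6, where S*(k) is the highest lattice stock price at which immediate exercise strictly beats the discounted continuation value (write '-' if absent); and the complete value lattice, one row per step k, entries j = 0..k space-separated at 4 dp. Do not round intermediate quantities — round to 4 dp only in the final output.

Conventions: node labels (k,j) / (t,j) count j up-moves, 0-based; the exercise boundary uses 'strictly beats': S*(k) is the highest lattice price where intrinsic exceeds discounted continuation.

Δt=0.14029  u=1.12438  d=0.88938  q=0.47371  discount=0.99454
step 7 (expiry): payoffs max(K−S,0) = 68.2103 50.4670 28.0354 0.0000 0.0000 0.0000 0.0000 0.0000
step 6: (k=6,j=0): S=75.5019, K−S=59.8581, hold=59.4788 ⇒ V=59.8581 exercise | (k=6,j=1): S=95.4521, K−S=39.9079, hold=39.6235 ⇒ V=39.9079 exercise | (k=6,j=2): S=120.6738, K−S=14.6862, hold=14.6742 ⇒ V=14.6862 exercise | (k=6,j=3): S=152.5600, K−S=0.0000, hold=0.0000 ⇒ V=0.0000 continue | (k=6,j=4): S=192.8716, K−S=0.0000, hold=0.0000 ⇒ V=0.0000 continue | (k=6,j=5): S=243.8349, K−S=0.0000, hold=0.0000 ⇒ V=0.0000 continue | (k=6,j=6): S=308.2644, K−S=0.0000, hold=0.0000 ⇒ V=0.0000 continue  boundary S*=120.6738
step 5: (k=5,j=0): S=84.8930, K−S=50.4670, hold=50.1324 ⇒ V=50.4670 exercise | (k=5,j=1): S=107.3246, K−S=28.0354, hold=27.8075 ⇒ V=28.0354 exercise | (k=5,j=2): S=135.6835, K−S=0.0000, hold=7.6870 ⇒ V=7.6870 continue | (k=5,j=3): S=171.5357, K−S=0.0000, hold=0.0000 ⇒ V=0.0000 continue | (k=5,j=4): S=216.8613, K−S=0.0000, hold=0.0000 ⇒ V=0.0000 continue | (k=5,j=5): S=274.1635, K−S=0.0000, hold=0.0000 ⇒ V=0.0000 continue  boundary S*=107.3246
step 4: (k=4,j=0): S=95.4521, K−S=39.9079, hold=39.6235 ⇒ V=39.9079 exercise | (k=4,j=1): S=120.6738, K−S=14.6862, hold=18.2958 ⇒ V=18.2958 continue | (k=4,j=2): S=152.5600, K−S=0.0000, hold=4.0235 ⇒ V=4.0235 continue | (k=4,j=3): S=192.8716, K−S=0.0000, hold=0.0000 ⇒ V=0.0000 continue | (k=4,j=4): S=243.8349, K−S=0.0000, hold=0.0000 ⇒ V=0.0000 continue  boundary S*=95.4521
step 3: (k=3,j=0): S=107.3246, K−S=28.0354, hold=29.5081 ⇒ V=29.5081 continue | (k=3,j=1): S=135.6835, K−S=0.0000, hold=11.4719 ⇒ V=11.4719 continue | (k=3,j=2): S=171.5357, K−S=0.0000, hold=2.1060 ⇒ V=2.1060 continue | (k=3,j=3): S=216.8613, K−S=0.0000, hold=0.0000 ⇒ V=0.0000 continue  boundary S*=-
step 2: (k=2,j=0): S=120.6738, K−S=14.6862, hold=20.8498 ⇒ V=20.8498 continue | (k=2,j=1): S=152.5600, K−S=0.0000, hold=6.9968 ⇒ V=6.9968 continue | (k=2,j=2): S=192.8716, K−S=0.0000, hold=1.1023 ⇒ V=1.1023 continue  boundary S*=-
step 1: (k=1,j=0): S=135.6835, K−S=0.0000, hold=14.2095 ⇒ V=14.2095 continue | (k=1,j=1): S=171.5357, K−S=0.0000, hold=4.1816 ⇒ V=4.1816 continue  boundary S*=-
step 0: (k=0,j=0): S=152.5600, K−S=0.0000, hold=9.4075 ⇒ V=9.4075 continue  boundary S*=-

price = 9.4075
boundary = - - - - 95.4521 107.3246 120.6738
tree:
9.4075
14.2095 4.1816
20.8498 6.9968 1.1023
29.5081 11.4719 2.1060 0.0000
39.9079 18.2958 4.0235 0.0000 0.0000
50.4670 28.0354 7.6870 0.0000 0.0000 0.0000
59.8581 39.9079 14.6862 0.0000 0.0000 0.0000 0.0000
68.2103 50.4670 28.0354 0.0000 0.0000 0.0000 0.0000 0.0000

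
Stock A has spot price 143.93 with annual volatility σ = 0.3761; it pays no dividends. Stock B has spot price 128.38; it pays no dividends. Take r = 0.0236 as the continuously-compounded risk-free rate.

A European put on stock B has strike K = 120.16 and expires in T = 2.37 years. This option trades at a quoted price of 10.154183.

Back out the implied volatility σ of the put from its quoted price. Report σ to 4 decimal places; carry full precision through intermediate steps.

At σ = 0.2233 the Black–Scholes value reproduces the quote:
σ√T = 0.2233·√2.37 = 0.343766
d₁ = (ln(S/K) + (r+σ²/2)T) / (σ√T) = (ln(128.38/120.16) + (0.0236+0.2233²/2)·2.37) / 0.343766 = (0.066170 + 0.115020) / 0.343766 = 0.527074
d₂ = d₁ − σ√T = 0.527074 − 0.343766 = 0.183308
e^{−rT} = 0.945603
N(−d₁) = 0.299071,  N(−d₂) = 0.427278
V = K·e^{−rT}·N(−d₂) − S·N(−d₁) = 48.548951 − 38.394768 = 10.154183 (equal to the quote); since ∂V/∂σ > 0 for all σ, the implied volatility is unique

sigma = 0.2233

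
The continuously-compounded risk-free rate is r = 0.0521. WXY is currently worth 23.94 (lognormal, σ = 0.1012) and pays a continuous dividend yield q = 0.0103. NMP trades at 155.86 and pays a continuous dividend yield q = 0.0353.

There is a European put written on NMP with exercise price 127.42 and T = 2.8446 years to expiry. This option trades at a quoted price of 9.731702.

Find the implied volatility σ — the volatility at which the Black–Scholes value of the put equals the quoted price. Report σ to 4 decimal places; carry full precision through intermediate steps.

sigma = 0.2624

At σ = 0.2624 the Black–Scholes value reproduces the quote:
σ√T = 0.2624·√2.8446 = 0.442562
d₁ = (ln(S/K) + (r−q+σ²/2)T) / (σ√T) = (ln(155.86/127.42) + (0.0521−0.0353+0.2624²/2)·2.8446) / 0.442562 = (0.201469 + 0.145720) / 0.442562 = 0.784498
d₂ = d₁ − σ√T = 0.784498 − 0.442562 = 0.341936
e^{−rT} = 0.862255
e^{−qT} = 0.904463
N(−d₁) = 0.216374,  N(−d₂) = 0.366199
V = K·e^{−rT}·N(−d₂) − S·e^{−qT}·N(−d₁) = 40.233824 − 30.502122 = 9.731702 (the observed quote) — the price is monotone increasing in volatility, hence this σ is the only solution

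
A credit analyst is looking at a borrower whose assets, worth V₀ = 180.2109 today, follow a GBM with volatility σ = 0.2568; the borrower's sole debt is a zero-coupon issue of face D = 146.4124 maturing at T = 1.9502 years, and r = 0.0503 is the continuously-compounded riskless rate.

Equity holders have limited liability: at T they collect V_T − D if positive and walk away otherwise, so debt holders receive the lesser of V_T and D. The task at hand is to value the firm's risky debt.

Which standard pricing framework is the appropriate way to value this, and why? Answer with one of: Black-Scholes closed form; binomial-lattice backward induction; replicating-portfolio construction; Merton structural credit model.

Key observation: with the firm-asset dynamics (V₀ = 180.2109) and a single zero-coupon liability of face 146.4124 given, debt value, spread, and default probability all derive from the option view of the balance sheet.

framework: Merton structural credit model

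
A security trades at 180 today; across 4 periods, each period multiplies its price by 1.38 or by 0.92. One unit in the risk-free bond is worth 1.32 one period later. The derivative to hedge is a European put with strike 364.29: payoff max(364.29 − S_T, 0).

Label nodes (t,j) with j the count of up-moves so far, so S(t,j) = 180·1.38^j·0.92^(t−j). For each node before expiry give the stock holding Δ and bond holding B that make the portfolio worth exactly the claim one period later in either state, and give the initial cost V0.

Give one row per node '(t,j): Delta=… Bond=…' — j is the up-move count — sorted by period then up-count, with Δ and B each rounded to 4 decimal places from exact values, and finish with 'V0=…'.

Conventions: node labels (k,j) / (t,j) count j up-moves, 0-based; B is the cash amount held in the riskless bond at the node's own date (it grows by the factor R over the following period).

(0,0): Delta=-0.1385 Bond=27.2719
(1,0): Delta=-0.5960 Bond=111.7583
(1,1): Delta=-0.0928 Bond=24.6349
(2,0): Delta=-1.0000 Bond=209.0737
(2,1): Delta=-0.5556 Bond=138.2880
(2,2): Delta=-0.0465 Bond=16.6526
(3,0): Delta=-1.0000 Bond=275.9773
(3,1): Delta=-1.0000 Bond=275.9773
(3,2): Delta=-0.5111 Bond=168.5247
(3,3): Delta=0.0000 Bond=0.0000
V0=2.3421

Risk-neutral probability p* = (R−d)/(u−d) = (1.32−0.92)/(1.38−0.92) = 0.8696.
Terminal payoffs: V(4,0)=235.3393, V(4,1)=170.8639, V(4,2)=74.1509, V(4,3)=0.0000, V(4,4)=0.0000
(3,0): S=140.1638. Δ = (V_up−V_dn)/(S_up−S_dn) = (170.8639−235.3393)/(193.4261−128.9507) = -1.0000. V = [p*·170.8639 + (1−p*)·235.3393]/1.32 = 135.8134. B = V − Δ·S = 275.9773.
(3,1): S=210.2458. Δ = (V_up−V_dn)/(S_up−S_dn) = (74.1509−170.8639)/(290.1391−193.4261) = -1.0000. V = [p*·74.1509 + (1−p*)·170.8639]/1.32 = 65.7315. B = V − Δ·S = 275.9773.
(3,2): S=315.3686. Δ = (V_up−V_dn)/(S_up−S_dn) = (0.0000−74.1509)/(435.2087−290.1391) = -0.5111. V = [p*·0.0000 + (1−p*)·74.1509]/1.32 = 7.3272. B = V − Δ·S = 168.5247.
(3,3): S=473.0530. Δ = (V_up−V_dn)/(S_up−S_dn) = (0.0000−0.0000)/(652.8131−435.2087) = 0.0000. V = [p*·0.0000 + (1−p*)·0.0000]/1.32 = 0.0000. B = V − Δ·S = 0.0000.
(2,0): S=152.3520. Δ = (V_up−V_dn)/(S_up−S_dn) = (65.7315−135.8134)/(210.2458−140.1638) = -1.0000. V = [p*·65.7315 + (1−p*)·135.8134]/1.32 = 56.7217. B = V − Δ·S = 209.0737.
(2,1): S=228.5280. Δ = (V_up−V_dn)/(S_up−S_dn) = (7.3272−65.7315)/(315.3686−210.2458) = -0.5556. V = [p*·7.3272 + (1−p*)·65.7315]/1.32 = 11.3221. B = V − Δ·S = 138.2880.
(2,2): S=342.7920. Δ = (V_up−V_dn)/(S_up−S_dn) = (0.0000−7.3272)/(473.0530−315.3686) = -0.0465. V = [p*·0.0000 + (1−p*)·7.3272]/1.32 = 0.7240. B = V − Δ·S = 16.6526.
(1,0): S=165.6000. Δ = (V_up−V_dn)/(S_up−S_dn) = (11.3221−56.7217)/(228.5280−152.3520) = -0.5960. V = [p*·11.3221 + (1−p*)·56.7217]/1.32 = 13.0634. B = V − Δ·S = 111.7583.
(1,1): S=248.4000. Δ = (V_up−V_dn)/(S_up−S_dn) = (0.7240−11.3221)/(342.7920−228.5280) = -0.0928. V = [p*·0.7240 + (1−p*)·11.3221]/1.32 = 1.5957. B = V − Δ·S = 24.6349.
(0,0): S=180.0000. Δ = (V_up−V_dn)/(S_up−S_dn) = (1.5957−13.0634)/(248.4000−165.6000) = -0.1385. V = [p*·1.5957 + (1−p*)·13.0634]/1.32 = 2.3421. B = V − Δ·S = 27.2719.
Check: Δ(0,0)·S0 + B(0,0) = 2.3421 = V0.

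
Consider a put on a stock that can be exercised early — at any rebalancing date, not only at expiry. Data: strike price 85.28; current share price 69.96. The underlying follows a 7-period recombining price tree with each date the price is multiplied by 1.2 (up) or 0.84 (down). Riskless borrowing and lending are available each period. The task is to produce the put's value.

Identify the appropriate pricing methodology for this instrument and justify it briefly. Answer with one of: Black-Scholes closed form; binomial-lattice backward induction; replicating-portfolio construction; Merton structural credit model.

Key observation: the put (strike 85.28 on spot 69.96) is American-style on a 7-step discrete price model, so the early-exercise decision at every node requires stepwise backward valuation — a closed form cannot price the exercise right.

framework: binomial-lattice backward induction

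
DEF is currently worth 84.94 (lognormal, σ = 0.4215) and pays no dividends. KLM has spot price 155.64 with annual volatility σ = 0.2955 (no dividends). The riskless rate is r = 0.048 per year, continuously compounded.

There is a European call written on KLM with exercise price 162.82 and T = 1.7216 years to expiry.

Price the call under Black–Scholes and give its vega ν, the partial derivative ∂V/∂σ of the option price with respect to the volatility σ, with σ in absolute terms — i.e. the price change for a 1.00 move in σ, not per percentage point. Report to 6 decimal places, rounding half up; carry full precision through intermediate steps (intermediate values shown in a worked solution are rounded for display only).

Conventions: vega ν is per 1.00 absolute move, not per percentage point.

σ√T = 0.2955·√1.7216 = 0.387725
d₁ = (ln(S/K) + (r+σ²/2)T) / (σ√T) = (ln(155.64/162.82) + (0.048+0.2955²/2)·1.7216) / 0.387725 = (-0.045100 + 0.157802) / 0.387725 = 0.290676
d₂ = d₁ − σ√T = 0.290676 − 0.387725 = -0.097049
e^{−rT} = 0.920685
N(d₁) = 0.614351,  N(d₂) = 0.461344
Call price V = S·N(d₁) − K·e^{−rT}·N(d₂) = 95.617520 − 69.158228 = 26.459292
φ(d₁) = (1/√(2π))·e^{−d₁²/2} = 0.382439
ν = S·φ(d₁)·√T = 78.099824

price = 26.459292
ν = 78.099824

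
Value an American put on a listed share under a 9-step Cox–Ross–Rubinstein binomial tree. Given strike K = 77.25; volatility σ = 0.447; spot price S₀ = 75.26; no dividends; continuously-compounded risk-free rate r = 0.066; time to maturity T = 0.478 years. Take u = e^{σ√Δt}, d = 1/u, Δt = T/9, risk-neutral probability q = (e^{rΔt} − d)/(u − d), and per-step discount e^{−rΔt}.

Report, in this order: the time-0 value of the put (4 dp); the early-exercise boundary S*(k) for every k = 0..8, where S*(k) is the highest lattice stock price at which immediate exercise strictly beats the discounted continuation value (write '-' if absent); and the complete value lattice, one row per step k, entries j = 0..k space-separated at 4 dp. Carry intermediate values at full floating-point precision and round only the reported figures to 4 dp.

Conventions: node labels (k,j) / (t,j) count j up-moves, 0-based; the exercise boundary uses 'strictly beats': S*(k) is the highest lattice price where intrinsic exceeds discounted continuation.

Δt=0.05311  u=1.10851  d=0.90211  q=0.49128  discount=0.99650
step 9 (expiry): payoffs max(K−S,0) = 47.4707 40.6575 32.2855 21.9980 9.3569 0.0000 0.0000 0.0000 0.0000 0.0000
step 8: (k=8,j=0): S=33.0106, K−S=44.2394, hold=43.9691 ⇒ V=44.2394 exercise | (k=8,j=1): S=40.5631, K−S=36.6869, hold=36.4166 ⇒ V=36.6869 exercise | (k=8,j=2): S=49.8435, K−S=27.4065, hold=27.1361 ⇒ V=27.4065 exercise | (k=8,j=3): S=61.2472, K−S=16.0028, hold=15.7324 ⇒ V=16.0028 exercise | (k=8,j=4): S=75.2600, K−S=1.9900, hold=4.7434 ⇒ V=4.7434 continue | (k=8,j=5): S=92.4787, K−S=0.0000, hold=0.0000 ⇒ V=0.0000 continue | (k=8,j=6): S=113.6369, K−S=0.0000, hold=0.0000 ⇒ V=0.0000 continue | (k=8,j=7): S=139.6359, K−S=0.0000, hold=0.0000 ⇒ V=0.0000 continue | (k=8,j=8): S=171.5832, K−S=0.0000, hold=0.0000 ⇒ V=0.0000 continue  boundary S*=61.2472
step 7: (k=7,j=0): S=36.5925, K−S=40.6575, hold=40.3872 ⇒ V=40.6575 exercise | (k=7,j=1): S=44.9645, K−S=32.2855, hold=32.0152 ⇒ V=32.2855 exercise | (k=7,j=2): S=55.2520, K−S=21.9980, hold=21.7277 ⇒ V=21.9980 exercise | (k=7,j=3): S=67.8931, K−S=9.3569, hold=10.4346 ⇒ V=10.4346 continue | (k=7,j=4): S=83.4263, K−S=0.0000, hold=2.4046 ⇒ V=2.4046 continue | (k=7,j=5): S=102.5134, K−S=0.0000, hold=0.0000 ⇒ V=0.0000 continue | (k=7,j=6): S=125.9674, K−S=0.0000, hold=0.0000 ⇒ V=0.0000 continue | (k=7,j=7): S=154.7875, K−S=0.0000, hold=0.0000 ⇒ V=0.0000 continue  boundary S*=55.2520
step 6: (k=6,j=0): S=40.5631, K−S=36.6869, hold=36.4166 ⇒ V=36.6869 exercise | (k=6,j=1): S=49.8435, K−S=27.4065, hold=27.1361 ⇒ V=27.4065 exercise | (k=6,j=2): S=61.2472, K−S=16.0028, hold=16.2600 ⇒ V=16.2600 continue | (k=6,j=3): S=75.2600, K−S=1.9900, hold=6.4669 ⇒ V=6.4669 continue | (k=6,j=4): S=92.4787, K−S=0.0000, hold=1.2190 ⇒ V=1.2190 continue | (k=6,j=5): S=113.6369, K−S=0.0000, hold=0.0000 ⇒ V=0.0000 continue | (k=6,j=6): S=139.6359, K−S=0.0000, hold=0.0000 ⇒ V=0.0000 continue  boundary S*=49.8435
step 5: (k=5,j=0): S=44.9645, K−S=32.2855, hold=32.0152 ⇒ V=32.2855 exercise | (k=5,j=1): S=55.2520, K−S=21.9980, hold=21.8537 ⇒ V=21.9980 exercise | (k=5,j=2): S=67.8931, K−S=9.3569, hold=11.4088 ⇒ V=11.4088 continue | (k=5,j=3): S=83.4263, K−S=0.0000, hold=3.8751 ⇒ V=3.8751 continue | (k=5,j=4): S=102.5134, K−S=0.0000, hold=0.6179 ⇒ V=0.6179 continue | (k=5,j=5): S=125.9674, K−S=0.0000, hold=0.0000 ⇒ V=0.0000 continue  boundary S*=55.2520
step 4: (k=4,j=0): S=49.8435, K−S=27.4065, hold=27.1361 ⇒ V=27.4065 exercise | (k=4,j=1): S=61.2472, K−S=16.0028, hold=16.7369 ⇒ V=16.7369 continue | (k=4,j=2): S=75.2600, K−S=1.9900, hold=7.6806 ⇒ V=7.6806 continue | (k=4,j=3): S=92.4787, K−S=0.0000, hold=2.2669 ⇒ V=2.2669 continue | (k=4,j=4): S=113.6369, K−S=0.0000, hold=0.3133 ⇒ V=0.3133 continue  boundary S*=49.8435
step 3: (k=3,j=0): S=55.2520, K−S=21.9980, hold=22.0871 ⇒ V=22.0871 continue | (k=3,j=1): S=67.8931, K−S=9.3569, hold=12.2447 ⇒ V=12.2447 continue | (k=3,j=2): S=83.4263, K−S=0.0000, hold=5.0034 ⇒ V=5.0034 continue | (k=3,j=3): S=102.5134, K−S=0.0000, hold=1.3026 ⇒ V=1.3026 continue  boundary S*=-
step 2: (k=2,j=0): S=61.2472, K−S=16.0028, hold=17.1914 ⇒ V=17.1914 continue | (k=2,j=1): S=75.2600, K−S=1.9900, hold=8.6568 ⇒ V=8.6568 continue | (k=2,j=2): S=92.4787, K−S=0.0000, hold=3.1741 ⇒ V=3.1741 continue  boundary S*=-
step 1: (k=1,j=0): S=67.8931, K−S=9.3569, hold=12.9530 ⇒ V=12.9530 continue | (k=1,j=1): S=83.4263, K−S=0.0000, hold=5.9424 ⇒ V=5.9424 continue  boundary S*=-
step 0: (k=0,j=0): S=75.2600, K−S=1.9900, hold=9.4755 ⇒ V=9.4755 continue  boundary S*=-

price = 9.4755
boundary = - - - - 49.8435 55.2520 49.8435 55.2520 61.2472
tree:
9.4755
12.9530 5.9424
17.1914 8.6568 3.1741
22.0871 12.2447 5.0034 1.3026
27.4065 16.7369 7.6806 2.2669 0.3133
32.2855 21.9980 11.4088 3.8751 0.6179 0.0000
36.6869 27.4065 16.2600 6.4669 1.2190 0.0000 0.0000
40.6575 32.2855 21.9980 10.4346 2.4046 0.0000 0.0000 0.0000
44.2394 36.6869 27.4065 16.0028 4.7434 0.0000 0.0000 0.0000 0.0000
47.4707 40.6575 32.2855 21.9980 9.3569 0.0000 0.0000 0.0000 0.0000 0.0000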